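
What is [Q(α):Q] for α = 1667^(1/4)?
[Q(α):Q] = 4

α is a root of x^4 - 1667. By Eisenstein's criterion at the prime p = 1667 (which divides the constant term 1667 but p^2 = 2778889 does not, since 1667 is squarefree), x^4 - 1667 is irreducible over Q. Hence [Q(α):Q] = 4.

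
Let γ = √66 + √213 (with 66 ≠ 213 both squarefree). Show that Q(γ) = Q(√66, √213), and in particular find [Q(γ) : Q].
[Q(γ) : Q] = 4 (equivalently, Q(γ) = Q(√66, √213))

Obviously Q(γ) ⊆ Q(√66, √213), and [Q(√66, √213):Q] = 4 (since 66, 213 are distinct squarefree integers > 1 with 14058 not a perfect square). To show equality we compute the minimal polynomial of γ. From γ = √66 + √213: γ^2 = 66 + 2√(14058) + 213 = 279 + 2√(14058), so γ^2 - 279 = 2√(14058); squaring, (γ^2 - 279)^2 = 4·14058, i.e. γ^4 - 558γ^2 + 77841 - 56232 = 0, i.e. γ^4 - 558γ^2 + 21609 = 0. So γ is a root of x^4 - 558x^2 + 21609. This polynomial is irreducible over Q: it has no rational root (each ±√66 ± √213 is irrational), and any factorization into two quadratics over Q would force √(14058) ∈ Q (pairing opposite roots) or √66, √213 ∈ Q (other pairings), all impossible. Hence [Q(γ):Q] = 4 = [Q(√66, √213):Q], so Q(γ) = Q(√66, √213).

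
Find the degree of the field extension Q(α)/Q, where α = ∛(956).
[Q(α):Q] = 3

The minimal polynomial of α is x^3 - 956, irreducible over Q since 956 is not a perfect cube (so x^3 - 956 has no rational root). Hence [Q(α):Q] = deg(m_α) = 3.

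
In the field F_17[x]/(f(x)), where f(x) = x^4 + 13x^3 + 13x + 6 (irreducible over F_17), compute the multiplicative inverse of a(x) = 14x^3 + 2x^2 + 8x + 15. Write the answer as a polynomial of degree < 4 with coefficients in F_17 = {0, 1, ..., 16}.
a(x)^(-1) ≡ 7x^3 + 14x^2 + 6x + 15 (mod f(x))

Since f is irreducible over F_17, F_17[x]/(f) is a field and a(x) ≠ 0 has an inverse. Apply the extended Euclidean algorithm to f(x) and a(x) in F_17[x]: f(x) = (11x + 3)·a(x) + (8x^2 + 11x + 12);  a(x) = (6x + 9)·(8x^2 + 11x + 12) + (7x + 9);  (8x^2 + 11x + 12) = (6x + 6)·(7x + 9) + (9). The last nonzero remainder is the constant 9 = gcd(f, a) in F_17. Back-substituting through the division chain expresses 9 = s(x)·a(x) + t(x)·f(x) with s(x) ≡ 12x^3 + 7x^2 + 3x + 16 (mod f), so (12x^3 + 7x^2 + 3x + 16)·a(x) ≡ 9 (mod f). Multiplying by 9^(-1) ≡ 2 in F_17 gives a(x)^(-1) ≡ 2·(12x^3 + 7x^2 + 3x + 16) ≡ 7x^3 + 14x^2 + 6x + 15 (mod f). Check: (14x^3 + 2x^2 + 8x + 15)·(7x^3 + 14x^2 + 6x + 15) = 13x^6 + 6x^5 + 15x^4 + 14x^3 + 16x^2 + 6x + 4 ≡ 1 (mod x^4 + 13x^3 + 13x + 6).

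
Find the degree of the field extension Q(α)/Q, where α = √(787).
[Q(α):Q] = 2

[Q(α):Q] equals the degree of the minimal polynomial of α. Here α^2 = 787 and x^2 - 787 is irreducible (d = 787 is squarefree, ≠ 1, hence not a square), so deg(m_α) = 2. Thus [Q(α):Q] = 2.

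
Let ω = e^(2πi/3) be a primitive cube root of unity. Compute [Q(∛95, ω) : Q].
[Q(∛95, ω) : Q] = 6

[Q(∛95):Q] = 3 (min poly x^3 - 95, irreducible since 95 is not a perfect cube). [Q(ω):Q] = 2 (min poly x^2 + x + 1). Since Q(∛95) ⊂ R and ω ∉ R, we have ω ∉ Q(∛95), so x^2 + x + 1 remains irreducible over Q(∛95) and [Q(∛95, ω) : Q(∛95)] = 2. By the tower law, [Q(∛95, ω) : Q] = 3 · 2 = 6. (In fact Q(∛95, ω) is the splitting field of x^3 - 95 over Q.)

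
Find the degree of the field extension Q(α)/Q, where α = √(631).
[Q(α):Q] = 2

[Q(α):Q] equals the degree of the minimal polynomial of α. Here α^2 = 631 and x^2 - 631 is irreducible (d = 631 is squarefree, ≠ 1, hence not a square), so deg(m_α) = 2. Thus [Q(α):Q] = 2.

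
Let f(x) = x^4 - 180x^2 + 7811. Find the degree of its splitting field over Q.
[K : Q] = 4

Solving the quadratic in x^2: x^2 = (180 ± √(180^2 - 4·7811))/2 = (180 ± √1156)/2 = (180 ± 34)/2, giving x^2 = 107 or x^2 = 73. So f(x) = (x^2 - 107)(x^2 - 73) and the roots of f are ±√107, ±√73. Hence the splitting field is K = Q(√107, √73). Since 107 and 73 are distinct squarefree integers > 1, their product 7811 is not a perfect square, so √73 ∉ Q(√107). By the tower law [K:Q] = [Q(√107,√73):Q(√107)] · [Q(√107):Q] = 2 · 2 = 4.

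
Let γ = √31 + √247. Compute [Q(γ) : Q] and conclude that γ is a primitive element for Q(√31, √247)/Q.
[Q(γ) : Q] = 4 (equivalently, Q(γ) = Q(√31, √247))

Obviously Q(γ) ⊆ Q(√31, √247), and [Q(√31, √247):Q] = 4 (since 31, 247 are distinct squarefree integers > 1 with 7657 not a perfect square). To show equality we compute the minimal polynomial of γ. From γ = √31 + √247: γ^2 = 31 + 2√(7657) + 247 = 278 + 2√(7657), so γ^2 - 278 = 2√(7657); squaring, (γ^2 - 278)^2 = 4·7657, i.e. γ^4 - 556γ^2 + 77284 - 30628 = 0, i.e. γ^4 - 556γ^2 + 46656 = 0. So γ is a root of x^4 - 556x^2 + 46656. This polynomial is irreducible over Q: it has no rational root (each ±√31 ± √247 is irrational), and any factorization into two quadratics over Q would force √(7657) ∈ Q (pairing opposite roots) or √31, √247 ∈ Q (other pairings), all impossible. Hence [Q(γ):Q] = 4 = [Q(√31, √247):Q], so Q(γ) = Q(√31, √247).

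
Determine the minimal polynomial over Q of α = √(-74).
m_α(x) = x^2 + 74

α satisfies α^2 + 74 = 0, so x^2 + 74 annihilates α. Since d = -74 is squarefree and ≠ 1, it is not a perfect square in Q, so x^2 + 74 has no rational root and is therefore irreducible over Q (a degree-2 polynomial over a field is irreducible iff it has no root). Hence m_α(x) = x^2 + 74.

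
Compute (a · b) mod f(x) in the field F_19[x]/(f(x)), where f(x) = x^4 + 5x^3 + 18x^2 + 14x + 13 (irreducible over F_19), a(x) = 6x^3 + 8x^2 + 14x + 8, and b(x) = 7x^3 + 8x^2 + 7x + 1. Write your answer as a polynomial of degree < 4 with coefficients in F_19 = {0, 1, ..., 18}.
a · b ≡ 7x^3 + 3x^2 + 8x + 9 (mod f(x))

Multiply in F_19[x]: a(x)·b(x) = (6x^3 + 8x^2 + 14x + 8)·(7x^3 + 8x^2 + 7x + 1) = 4x^6 + 9x^5 + 14x^4 + 2x^3 + 18x^2 + 13x + 8. This has degree ≥ 4, so divide by f(x) over F_19: 4x^6 + 9x^5 + 14x^4 + 2x^3 + 18x^2 + 13x + 8 = (4x^2 + 8x + 16)·(x^4 + 5x^3 + 18x^2 + 14x + 13) + (7x^3 + 3x^2 + 8x + 9). Hence a·b ≡ 7x^3 + 3x^2 + 8x + 9 (mod f). (F_19[x]/(f) is a field with 19^4 = 130321 elements since f is irreducible of degree 4.)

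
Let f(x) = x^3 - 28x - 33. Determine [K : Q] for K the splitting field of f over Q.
[K : Q] = 6

By the rational root test, any rational root of the monic integer polynomial f(x) = x^3 - 28x - 33 must be an integer dividing the constant term -33, i.e. one of ±{1, 3, 11, 33}. Evaluating: f(1) = -60, f(-1) = -6, f(3) = -90, f(-3) = 24, f(11) = 990, f(-11) = -1056, f(33) = 34980, f(-33) = -35046; none is 0, so f has no rational root and is therefore irreducible over Q (a cubic with no linear factor over a field is irreducible). For an irreducible cubic, the Galois group is A_3 or S_3 according as the discriminant disc(f) = -4a^3 - 27b^2 = -4·(-28)^3 - 27·(-33)^2 = 58405 is or is not a square in Q. Here disc(f) = 58405 is not a perfect square in Q, so the Galois group of f over Q is not contained in A_3 and must be all of S_3. The splitting field has degree |S_3| = 6 over Q, so [K : Q] = 6.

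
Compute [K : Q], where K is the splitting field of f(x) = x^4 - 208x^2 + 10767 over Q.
[K : Q] = 4

Solving the quadratic in x^2: x^2 = (208 ± √(208^2 - 4·10767))/2 = (208 ± √196)/2 = (208 ± 14)/2, giving x^2 = 111 or x^2 = 97. So f(x) = (x^2 - 111)(x^2 - 97) and the roots of f are ±√111, ±√97. Hence the splitting field is K = Q(√111, √97). Since 111 and 97 are distinct squarefree integers > 1, their product 10767 is not a perfect square, so √97 ∉ Q(√111). By the tower law [K:Q] = [Q(√111,√97):Q(√111)] · [Q(√111):Q] = 2 · 2 = 4.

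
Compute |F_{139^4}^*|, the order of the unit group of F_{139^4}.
|F_{139^4}^*| = 373301040

F_{139^4} has 139^4 = 373301041 elements; its multiplicative group consists of all nonzero elements, so |F_{139^4}^*| = 373301041 - 1 = 373301040. (It is cyclic since any finite subgroup of the multiplicative group of a field is cyclic.)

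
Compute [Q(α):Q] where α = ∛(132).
[Q(α):Q] = 3

The minimal polynomial of α is x^3 - 132, irreducible over Q since 132 is not a perfect cube (so x^3 - 132 has no rational root). Hence [Q(α):Q] = deg(m_α) = 3.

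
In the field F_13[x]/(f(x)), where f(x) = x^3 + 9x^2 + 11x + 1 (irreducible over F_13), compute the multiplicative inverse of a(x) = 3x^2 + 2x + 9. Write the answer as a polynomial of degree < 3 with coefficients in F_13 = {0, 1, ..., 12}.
a(x)^(-1) ≡ 10x^2 + 5x (mod f(x))

Since f is irreducible over F_13, F_13[x]/(f) is a field and a(x) ≠ 0 has an inverse. Apply the extended Euclidean algorithm to f(x) and a(x) in F_13[x]: f(x) = (9x + 10)·a(x) + (x + 2);  a(x) = (3x + 9)·(x + 2) + (4). The last nonzero remainder is the constant 4 = gcd(f, a) in F_13. Back-substituting through the division chain expresses 4 = s(x)·a(x) + t(x)·f(x) with s(x) ≡ x^2 + 7x (mod f), so (x^2 + 7x)·a(x) ≡ 4 (mod f). Multiplying by 4^(-1) ≡ 10 in F_13 gives a(x)^(-1) ≡ 10·(x^2 + 7x) ≡ 10x^2 + 5x (mod f). Check: (3x^2 + 2x + 9)·(10x^2 + 5x) = 4x^4 + 9x^3 + 9x^2 + 6x ≡ 1 (mod x^3 + 9x^2 + 11x + 1).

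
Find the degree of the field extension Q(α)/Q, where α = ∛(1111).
[Q(α):Q] = 3

The minimal polynomial of α is x^3 - 1111, irreducible over Q since 1111 is not a perfect cube (so x^3 - 1111 has no rational root). Hence [Q(α):Q] = deg(m_α) = 3.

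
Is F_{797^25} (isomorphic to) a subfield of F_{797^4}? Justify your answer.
No: F_{797^25} is not a subfield of F_{797^4}

F_{p^m} embeds in F_{p^n} iff m | n. Here 25 ∤ 4 (since 4 = 0·25 + 4 with remainder 4 ≠ 0), so F_{797^25} is not a subfield of F_{797^4}. Equivalently: if it were, the tower law would give 25 = [F_{797^25}:F_797] dividing [F_{797^4}:F_797] = 4, contradiction.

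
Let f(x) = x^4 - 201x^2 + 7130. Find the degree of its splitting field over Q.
[K : Q] = 4

Solving the quadratic in x^2: x^2 = (201 ± √(201^2 - 4·7130))/2 = (201 ± √11881)/2 = (201 ± 109)/2, giving x^2 = 46 or x^2 = 155. So f(x) = (x^2 - 46)(x^2 - 155) and the roots of f are ±√46, ±√155. Hence the splitting field is K = Q(√46, √155). Since 46 and 155 are distinct squarefree integers > 1, their product 7130 is not a perfect square, so √155 ∉ Q(√46). By the tower law [K:Q] = [Q(√46,√155):Q(√46)] · [Q(√46):Q] = 2 · 2 = 4.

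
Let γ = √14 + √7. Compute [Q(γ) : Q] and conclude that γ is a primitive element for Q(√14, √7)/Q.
[Q(γ) : Q] = 4 (equivalently, Q(γ) = Q(√14, √7))

Obviously Q(γ) ⊆ Q(√14, √7), and [Q(√14, √7):Q] = 4 (since 14, 7 are distinct squarefree integers > 1 with 98 not a perfect square). To show equality we compute the minimal polynomial of γ. From γ = √14 + √7: γ^2 = 14 + 2√(98) + 7 = 21 + 2√(98), so γ^2 - 21 = 2√(98); squaring, (γ^2 - 21)^2 = 4·98, i.e. γ^4 - 42γ^2 + 441 - 392 = 0, i.e. γ^4 - 42γ^2 + 49 = 0. So γ is a root of x^4 - 42x^2 + 49. This polynomial is irreducible over Q: it has no rational root (each ±√14 ± √7 is irrational), and any factorization into two quadratics over Q would force √(98) ∈ Q (pairing opposite roots) or √14, √7 ∈ Q (other pairings), all impossible. Hence [Q(γ):Q] = 4 = [Q(√14, √7):Q], so Q(γ) = Q(√14, √7).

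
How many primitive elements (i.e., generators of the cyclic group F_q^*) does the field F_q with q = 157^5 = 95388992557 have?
There are φ(95388992556) = 25821504000 primitive elements

F_q^* is cyclic of order q - 1 = 95388992556. A cyclic group of order m has exactly φ(m) generators. Here m = 95388992556 = 2^2 · 3 · 11 · 13 · 31 · 1793161, so the number of primitive elements is φ(95388992556) = 25821504000.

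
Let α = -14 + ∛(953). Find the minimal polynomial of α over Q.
m_α(x) = x^3 + 42x^2 + 588x + 1791

Set β = α + 14 = ∛(953), so β^3 = 953. Then (α + 14)^3 - 953 = 0, i.e. α is a root of g(x) = (x + 14)^3 - 953 = x^3 + 42x^2 + 588x + 1791. Since g(x) = h(x + 14) where h(x) = x^3 - 953, and h is irreducible over Q (because 953 is not a perfect cube, so h has no rational root, and a monic cubic with no rational root is irreducible), g is also irreducible (irreducibility is preserved under the substitution x → x + 14). Hence m_α(x) = x^3 + 42x^2 + 588x + 1791.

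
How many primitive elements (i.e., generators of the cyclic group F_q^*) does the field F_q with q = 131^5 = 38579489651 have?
There are φ(38579489650) = 14011200000 primitive elements

F_q^* is cyclic of order q - 1 = 38579489650. A cyclic group of order m has exactly φ(m) generators. Here m = 38579489650 = 2 · 5^2 · 13 · 61 · 973001, so the number of primitive elements is φ(38579489650) = 14011200000.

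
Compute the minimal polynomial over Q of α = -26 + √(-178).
m_α(x) = x^2 + 52x + 854

From α + 26 = √(-178), squaring gives (α + 26)^2 = -178, i.e. α^2 + 52α + 676 = -178, so α^2 + 52α + 854 = 0. The discriminant of x^2 + 52x + 854 is (52)^2 - 4·(854) = 2704 - 3416 = -712, and 4·(-178) is not a perfect square in Q since -178 is squarefree and ≠ 1. Hence x^2 + 52x + 854 is irreducible over Q and is the minimal polynomial of α.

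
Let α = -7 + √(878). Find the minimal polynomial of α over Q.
m_α(x) = x^2 + 14x - 829

From α + 7 = √(878), squaring gives (α + 7)^2 = 878, i.e. α^2 + 14α + 49 = 878, so α^2 + 14α - 829 = 0. The discriminant of x^2 + 14x - 829 is (14)^2 - 4·(-829) = 196 + 3316 = 3512, and 4·(878) is not a perfect square in Q since 878 is squarefree and ≠ 1. Hence x^2 + 14x - 829 is irreducible over Q and is the minimal polynomial of α.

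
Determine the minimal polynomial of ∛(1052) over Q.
m_α(x) = x^3 - 1052

α satisfies α^3 = 1052, so x^3 - 1052 annihilates α. By the rational root test, a rational root p/q (in lowest terms) of x^3 - 1052 would satisfy p^3 = 1052 q^3, forcing q = 1 and p^3 = 1052; but 1052 is not a perfect cube, contradiction. A monic cubic over Q with no rational root is irreducible (any nontrivial factorization would include a linear factor). Hence x^3 - 1052 is the minimal polynomial of α, and in particular [Q(α):Q] = 3.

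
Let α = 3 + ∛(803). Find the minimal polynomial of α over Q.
m_α(x) = x^3 - 9x^2 + 27x - 830

Set β = α - 3 = ∛(803), so β^3 = 803. Then (α - 3)^3 - 803 = 0, i.e. α is a root of g(x) = (x - 3)^3 - 803 = x^3 - 9x^2 + 27x - 830. Since g(x) = h(x - 3) where h(x) = x^3 - 803, and h is irreducible over Q (because 803 is not a perfect cube, so h has no rational root, and a monic cubic with no rational root is irreducible), g is also irreducible (irreducibility is preserved under the substitution x → x - 3). Hence m_α(x) = x^3 - 9x^2 + 27x - 830.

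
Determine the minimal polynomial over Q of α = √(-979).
m_α(x) = x^2 + 979

α satisfies α^2 + 979 = 0, so x^2 + 979 annihilates α. Since d = -979 is squarefree and ≠ 1, it is not a perfect square in Q, so x^2 + 979 has no rational root and is therefore irreducible over Q (a degree-2 polynomial over a field is irreducible iff it has no root). Hence m_α(x) = x^2 + 979.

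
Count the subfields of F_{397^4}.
F_{397^4} has 3 subfields

The subfields of F_{p^n} are exactly the fields F_{p^d} for d | n (each is the fixed field of the unique index-d subgroup of Gal(F_{p^n}/F_p) ≅ Z/nZ). The divisors of n = 4 are {1, 2, 4}, giving 3 subfields: F_{397^1}, F_{397^2}, F_{397^4}.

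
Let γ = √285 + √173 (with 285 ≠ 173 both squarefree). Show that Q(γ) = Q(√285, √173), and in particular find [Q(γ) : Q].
[Q(γ) : Q] = 4 (equivalently, Q(γ) = Q(√285, √173))

Obviously Q(γ) ⊆ Q(√285, √173), and [Q(√285, √173):Q] = 4 (since 285, 173 are distinct squarefree integers > 1 with 49305 not a perfect square). To show equality we compute the minimal polynomial of γ. From γ = √285 + √173: γ^2 = 285 + 2√(49305) + 173 = 458 + 2√(49305), so γ^2 - 458 = 2√(49305); squaring, (γ^2 - 458)^2 = 4·49305, i.e. γ^4 - 916γ^2 + 209764 - 197220 = 0, i.e. γ^4 - 916γ^2 + 12544 = 0. So γ is a root of x^4 - 916x^2 + 12544. This polynomial is irreducible over Q: it has no rational root (each ±√285 ± √173 is irrational), and any factorization into two quadratics over Q would force √(49305) ∈ Q (pairing opposite roots) or √285, √173 ∈ Q (other pairings), all impossible. Hence [Q(γ):Q] = 4 = [Q(√285, √173):Q], so Q(γ) = Q(√285, √173).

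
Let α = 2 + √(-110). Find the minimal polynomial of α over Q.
m_α(x) = x^2 - 4x + 114

From α - 2 = √(-110), squaring gives (α - 2)^2 = -110, i.e. α^2 - 4α + 4 = -110, so α^2 - 4α + 114 = 0. The discriminant of x^2 - 4x + 114 is (-4)^2 - 4·(114) = 16 - 456 = -440, and 4·(-110) is not a perfect square in Q since -110 is squarefree and ≠ 1. Hence x^2 - 4x + 114 is irreducible over Q and is the minimal polynomial of α.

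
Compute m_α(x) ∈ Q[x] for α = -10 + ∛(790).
m_α(x) = x^3 + 30x^2 + 300x + 210

Set β = α + 10 = ∛(790), so β^3 = 790. Then (α + 10)^3 - 790 = 0, i.e. α is a root of g(x) = (x + 10)^3 - 790 = x^3 + 30x^2 + 300x + 210. Since g(x) = h(x + 10) where h(x) = x^3 - 790, and h is irreducible over Q (because 790 is not a perfect cube, so h has no rational root, and a monic cubic with no rational root is irreducible), g is also irreducible (irreducibility is preserved under the substitution x → x + 10). Hence m_α(x) = x^3 + 30x^2 + 300x + 210.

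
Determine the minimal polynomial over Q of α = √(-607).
m_α(x) = x^2 + 607

α satisfies α^2 + 607 = 0, so x^2 + 607 annihilates α. Since d = -607 is squarefree and ≠ 1, it is not a perfect square in Q, so x^2 + 607 has no rational root and is therefore irreducible over Q (a degree-2 polynomial over a field is irreducible iff it has no root). Hence m_α(x) = x^2 + 607.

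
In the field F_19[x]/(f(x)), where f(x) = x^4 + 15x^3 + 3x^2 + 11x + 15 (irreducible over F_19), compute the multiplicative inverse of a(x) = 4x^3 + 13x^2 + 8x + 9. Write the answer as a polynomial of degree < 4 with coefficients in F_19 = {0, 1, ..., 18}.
a(x)^(-1) ≡ 4x^3 + 3x^2 + 4x + 17 (mod f(x))

Since f is irreducible over F_19, F_19[x]/(f) is a field and a(x) ≠ 0 has an inverse. Apply the extended Euclidean algorithm to f(x) and a(x) in F_19[x]: f(x) = (5x + 16)·a(x) + (2x^2 + 9x + 4);  a(x) = (2x + 7)·(2x^2 + 9x + 4) + (13x);  (2x^2 + 9x + 4) = (6x + 8)·(13x) + (4). The last nonzero remainder is the constant 4 = gcd(f, a) in F_19. Back-substituting through the division chain expresses 4 = s(x)·a(x) + t(x)·f(x) with s(x) ≡ 16x^3 + 12x^2 + 16x + 11 (mod f), so (16x^3 + 12x^2 + 16x + 11)·a(x) ≡ 4 (mod f). Multiplying by 4^(-1) ≡ 5 in F_19 gives a(x)^(-1) ≡ 5·(16x^3 + 12x^2 + 16x + 11) ≡ 4x^3 + 3x^2 + 4x + 17 (mod f). Check: (4x^3 + 13x^2 + 8x + 9)·(4x^3 + 3x^2 + 4x + 17) = 16x^6 + 7x^5 + 11x^4 + 9x^3 + 14x^2 + x + 1 ≡ 1 (mod x^4 + 15x^3 + 3x^2 + 11x + 15).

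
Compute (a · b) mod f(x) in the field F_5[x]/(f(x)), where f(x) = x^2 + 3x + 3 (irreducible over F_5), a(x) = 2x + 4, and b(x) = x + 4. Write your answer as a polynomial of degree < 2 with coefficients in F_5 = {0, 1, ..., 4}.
a · b ≡ x (mod f(x))

Multiply in F_5[x]: a(x)·b(x) = (2x + 4)·(x + 4) = 2x^2 + 2x + 1. This has degree ≥ 2, so divide by f(x) over F_5: 2x^2 + 2x + 1 = (2)·(x^2 + 3x + 3) + (x). Hence a·b ≡ x (mod f). (F_5[x]/(f) is a field with 5^2 = 25 elements since f is irreducible of degree 2.)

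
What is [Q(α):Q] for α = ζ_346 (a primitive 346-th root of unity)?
[Q(α):Q] = 172

The minimal polynomial of ζ_346 over Q is the 346-th cyclotomic polynomial Φ_346(x), which is irreducible over Q and has degree φ(346) = 172. Hence [Q(α):Q] = φ(346) = 172.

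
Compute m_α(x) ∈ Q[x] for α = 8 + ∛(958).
m_α(x) = x^3 - 24x^2 + 192x - 1470

Set β = α - 8 = ∛(958), so β^3 = 958. Then (α - 8)^3 - 958 = 0, i.e. α is a root of g(x) = (x - 8)^3 - 958 = x^3 - 24x^2 + 192x - 1470. Since g(x) = h(x - 8) where h(x) = x^3 - 958, and h is irreducible over Q (because 958 is not a perfect cube, so h has no rational root, and a monic cubic with no rational root is irreducible), g is also irreducible (irreducibility is preserved under the substitution x → x - 8). Hence m_α(x) = x^3 - 24x^2 + 192x - 1470.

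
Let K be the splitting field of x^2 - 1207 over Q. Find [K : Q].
[K : Q] = 2

f(x) = x^2 - 1207 factors as (x - √1207)(x + √1207). The splitting field is K = Q(√1207). Since 1207 is squarefree and > 1, it is not a perfect square, so x^2 - 1207 is irreducible over Q and [Q(√1207) : Q] = 2. Hence [K : Q] = 2.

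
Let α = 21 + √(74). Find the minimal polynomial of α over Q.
m_α(x) = x^2 - 42x + 367

From α - 21 = √(74), squaring gives (α - 21)^2 = 74, i.e. α^2 - 42α + 441 = 74, so α^2 - 42α + 367 = 0. The discriminant of x^2 - 42x + 367 is (-42)^2 - 4·(367) = 1764 - 1468 = 296, and 4·(74) is not a perfect square in Q since 74 is squarefree and ≠ 1. Hence x^2 - 42x + 367 is irreducible over Q and is the minimal polynomial of α.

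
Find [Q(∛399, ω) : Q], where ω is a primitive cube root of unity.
[Q(∛399, ω) : Q] = 6

[Q(∛399):Q] = 3 (min poly x^3 - 399, irreducible since 399 is not a perfect cube). [Q(ω):Q] = 2 (min poly x^2 + x + 1). Since Q(∛399) ⊂ R and ω ∉ R, we have ω ∉ Q(∛399), so x^2 + x + 1 remains irreducible over Q(∛399) and [Q(∛399, ω) : Q(∛399)] = 2. By the tower law, [Q(∛399, ω) : Q] = 3 · 2 = 6. (In fact Q(∛399, ω) is the splitting field of x^3 - 399 over Q.)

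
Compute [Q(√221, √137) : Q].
[Q(√221, √137) : Q] = 4

[Q(√221):Q] = 2 (min poly x^2 - 221, irreducible since 221 is squarefree > 1). For the top step, suppose √137 ∈ Q(√221), say √137 = c + d√221 with c, d ∈ Q. Squaring: 137 = c^2 + 221d^2 + 2cd√221. Since √221 ∉ Q this forces 2cd = 0. If d = 0 then √137 = c ∈ Q, contradicting 137 squarefree > 1. If c = 0 then 137 = 221d^2, so 221·137 = (221d)^2 is a perfect square in Q — but 221·137 = 30277 is not a perfect square (since 221 and 137 are distinct squarefree integers). Contradiction. Hence √137 ∉ Q(√221), so x^2 - 137 stays irreducible over Q(√221) and [Q(√221, √137) : Q(√221)] = 2. By the tower law, [Q(√221, √137) : Q] = 2 · 2 = 4.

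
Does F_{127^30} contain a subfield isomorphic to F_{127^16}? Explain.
No: F_{127^16} is not a subfield of F_{127^30}

F_{p^m} embeds in F_{p^n} iff m | n. Here 16 ∤ 30 (since 30 = 1·16 + 14 with remainder 14 ≠ 0), so F_{127^16} is not a subfield of F_{127^30}. Equivalently: if it were, the tower law would give 16 = [F_{127^16}:F_127] dividing [F_{127^30}:F_127] = 30, contradiction.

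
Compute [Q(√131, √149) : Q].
[Q(√131, √149) : Q] = 4

[Q(√131):Q] = 2 (min poly x^2 - 131, irreducible since 131 is squarefree > 1). For the top step, suppose √149 ∈ Q(√131), say √149 = c + d√131 with c, d ∈ Q. Squaring: 149 = c^2 + 131d^2 + 2cd√131. Since √131 ∉ Q this forces 2cd = 0. If d = 0 then √149 = c ∈ Q, contradicting 149 squarefree > 1. If c = 0 then 149 = 131d^2, so 131·149 = (131d)^2 is a perfect square in Q — but 131·149 = 19519 is not a perfect square (since 131 and 149 are distinct squarefree integers). Contradiction. Hence √149 ∉ Q(√131), so x^2 - 149 stays irreducible over Q(√131) and [Q(√131, √149) : Q(√131)] = 2. By the tower law, [Q(√131, √149) : Q] = 2 · 2 = 4.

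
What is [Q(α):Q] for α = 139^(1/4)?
[Q(α):Q] = 4

α is a root of x^4 - 139. By Eisenstein's criterion at the prime p = 139 (which divides the constant term 139 but p^2 = 19321 does not, since 139 is squarefree), x^4 - 139 is irreducible over Q. Hence [Q(α):Q] = 4.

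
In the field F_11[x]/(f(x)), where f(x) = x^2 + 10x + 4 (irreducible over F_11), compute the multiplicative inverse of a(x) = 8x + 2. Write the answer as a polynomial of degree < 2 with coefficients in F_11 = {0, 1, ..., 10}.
a(x)^(-1) ≡ 3x + 10 (mod f(x))

Since f is irreducible over F_11, F_11[x]/(f) is a field and a(x) ≠ 0 has an inverse. Apply the extended Euclidean algorithm to f(x) and a(x) in F_11[x]: f(x) = (7x + 5)·a(x) + (5). The last nonzero remainder is the constant 5 = gcd(f, a) in F_11. Back-substituting through the division chain expresses 5 = s(x)·a(x) + t(x)·f(x) with s(x) ≡ 4x + 6 (mod f), so (4x + 6)·a(x) ≡ 5 (mod f). Multiplying by 5^(-1) ≡ 9 in F_11 gives a(x)^(-1) ≡ 9·(4x + 6) ≡ 3x + 10 (mod f). Check: (8x + 2)·(3x + 10) = 2x^2 + 9x + 9 ≡ 1 (mod x^2 + 10x + 4).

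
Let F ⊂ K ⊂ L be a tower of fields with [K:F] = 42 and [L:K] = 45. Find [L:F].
[L:F] = 1890

The tower law says that for any tower of field extensions F ⊂ K ⊂ L with finite degrees, [L:F] = [L:K] · [K:F]. Here this gives [L:F] = 45 · 42 = 1890.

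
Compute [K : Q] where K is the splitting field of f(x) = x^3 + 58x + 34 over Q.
[K : Q] = 6

By the rational root test, any rational root of the monic integer polynomial f(x) = x^3 + 58x + 34 must be an integer dividing the constant term 34, i.e. one of ±{1, 2, 17, 34}. Evaluating: f(1) = 93, f(-1) = -25, f(2) = 158, f(-2) = -90, f(17) = 5933, f(-17) = -5865, f(34) = 41310, f(-34) = -41242; none is 0, so f has no rational root and is therefore irreducible over Q (a cubic with no linear factor over a field is irreducible). For an irreducible cubic, the Galois group is A_3 or S_3 according as the discriminant disc(f) = -4a^3 - 27b^2 = -4·(58)^3 - 27·(34)^2 = -811660 is or is not a square in Q. Here disc(f) = -811660 is not a perfect square in Q, so the Galois group of f over Q is not contained in A_3 and must be all of S_3. The splitting field has degree |S_3| = 6 over Q, so [K : Q] = 6.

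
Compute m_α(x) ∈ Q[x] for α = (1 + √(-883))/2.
m_α(x) = x^2 - x + 221

From 2α - 1 = √(-883), squaring gives (2α - 1)^2 = -883, i.e. 4α^2 - 4α + 1 = -883, so α^2 - α + (1 + 883)/4 = 0. Since -883 ≡ 1 (mod 4), (1 + 883)/4 = 221 ∈ Z. The polynomial x^2 - x + 221 has discriminant 1 - 4·(221) = -883, which is not a perfect square in Q (d = -883 is squarefree and ≠ 1), so x^2 - x + 221 is irreducible over Q. It is the minimal polynomial of α.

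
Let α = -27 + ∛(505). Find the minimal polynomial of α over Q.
m_α(x) = x^3 + 81x^2 + 2187x + 19178

Set β = α + 27 = ∛(505), so β^3 = 505. Then (α + 27)^3 - 505 = 0, i.e. α is a root of g(x) = (x + 27)^3 - 505 = x^3 + 81x^2 + 2187x + 19178. Since g(x) = h(x + 27) where h(x) = x^3 - 505, and h is irreducible over Q (because 505 is not a perfect cube, so h has no rational root, and a monic cubic with no rational root is irreducible), g is also irreducible (irreducibility is preserved under the substitution x → x + 27). Hence m_α(x) = x^3 + 81x^2 + 2187x + 19178.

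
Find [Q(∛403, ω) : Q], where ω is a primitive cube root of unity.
[Q(∛403, ω) : Q] = 6

[Q(∛403):Q] = 3 (min poly x^3 - 403, irreducible since 403 is not a perfect cube). [Q(ω):Q] = 2 (min poly x^2 + x + 1). Since Q(∛403) ⊂ R and ω ∉ R, we have ω ∉ Q(∛403), so x^2 + x + 1 remains irreducible over Q(∛403) and [Q(∛403, ω) : Q(∛403)] = 2. By the tower law, [Q(∛403, ω) : Q] = 3 · 2 = 6. (In fact Q(∛403, ω) is the splitting field of x^3 - 403 over Q.)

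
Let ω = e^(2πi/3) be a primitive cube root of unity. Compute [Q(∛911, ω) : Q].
[Q(∛911, ω) : Q] = 6

[Q(∛911):Q] = 3 (min poly x^3 - 911, irreducible since 911 is not a perfect cube). [Q(ω):Q] = 2 (min poly x^2 + x + 1). Since Q(∛911) ⊂ R and ω ∉ R, we have ω ∉ Q(∛911), so x^2 + x + 1 remains irreducible over Q(∛911) and [Q(∛911, ω) : Q(∛911)] = 2. By the tower law, [Q(∛911, ω) : Q] = 3 · 2 = 6. (In fact Q(∛911, ω) is the splitting field of x^3 - 911 over Q.)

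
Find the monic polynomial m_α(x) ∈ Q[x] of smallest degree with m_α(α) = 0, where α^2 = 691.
m_α(x) = x^2 - 691

α satisfies α^2 - 691 = 0, so x^2 - 691 annihilates α. Since d = 691 is squarefree and ≠ 1, it is not a perfect square in Q, so x^2 - 691 has no rational root and is therefore irreducible over Q (a degree-2 polynomial over a field is irreducible iff it has no root). Hence m_α(x) = x^2 - 691.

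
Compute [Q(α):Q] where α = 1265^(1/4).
[Q(α):Q] = 4

α is a root of x^4 - 1265. By Eisenstein's criterion at the prime p = 5 (which divides the constant term 1265 but p^2 = 25 does not, since 1265 is squarefree), x^4 - 1265 is irreducible over Q. Hence [Q(α):Q] = 4.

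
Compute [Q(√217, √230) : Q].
[Q(√217, √230) : Q] = 4

[Q(√217):Q] = 2 (min poly x^2 - 217, irreducible since 217 is squarefree > 1). For the top step, suppose √230 ∈ Q(√217), say √230 = c + d√217 with c, d ∈ Q. Squaring: 230 = c^2 + 217d^2 + 2cd√217. Since √217 ∉ Q this forces 2cd = 0. If d = 0 then √230 = c ∈ Q, contradicting 230 squarefree > 1. If c = 0 then 230 = 217d^2, so 217·230 = (217d)^2 is a perfect square in Q — but 217·230 = 49910 is not a perfect square (since 217 and 230 are distinct squarefree integers). Contradiction. Hence √230 ∉ Q(√217), so x^2 - 230 stays irreducible over Q(√217) and [Q(√217, √230) : Q(√217)] = 2. By the tower law, [Q(√217, √230) : Q] = 2 · 2 = 4.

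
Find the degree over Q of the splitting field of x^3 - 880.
[K : Q] = 6

The roots of x^3 - 880 are ∛880, ω∛880, ω^2∛880 where ω = e^(2πi/3) is a primitive cube root of unity, so K = Q(∛880, ω). Now [Q(∛880):Q] = 3 (since 880 is not a perfect cube, x^3 - 880 is irreducible) and [Q(ω):Q] = 2. Both 2 and 3 divide [K:Q], and [K:Q] ≤ 3·2 = 6, so [K:Q] = 6. (Equivalently: Q(∛880) ⊂ R but ω ∉ R, so [K : Q(∛880)] = 2.)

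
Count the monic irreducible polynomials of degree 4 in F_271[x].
There are 1348376760 monic irreducible polynomials of degree 4 over F_271

Each element of F_{271^4} that lies in no proper subfield is a root of exactly one monic irreducible of degree 4 over F_271, and each such polynomial has 4 distinct roots in F_{271^4}. By Möbius inversion the count is N_271(4) = (1/4) Σ_{d|4} μ(4/d) · 271^d = (1/4)(μ(4)·271^1 + μ(2)·271^2 + μ(1)·271^4) = 5393507040/4 = 1348376760.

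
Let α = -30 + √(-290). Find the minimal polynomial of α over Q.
m_α(x) = x^2 + 60x + 1190

From α + 30 = √(-290), squaring gives (α + 30)^2 = -290, i.e. α^2 + 60α + 900 = -290, so α^2 + 60α + 1190 = 0. The discriminant of x^2 + 60x + 1190 is (60)^2 - 4·(1190) = 3600 - 4760 = -1160, and 4·(-290) is not a perfect square in Q since -290 is squarefree and ≠ 1. Hence x^2 + 60x + 1190 is irreducible over Q and is the minimal polynomial of α.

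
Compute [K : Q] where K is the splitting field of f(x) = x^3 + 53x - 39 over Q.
[K : Q] = 6

By the rational root test, any rational root of the monic integer polynomial f(x) = x^3 + 53x - 39 must be an integer dividing the constant term -39, i.e. one of ±{1, 3, 13, 39}. Evaluating: f(1) = 15, f(-1) = -93, f(3) = 147, f(-3) = -225, f(13) = 2847, f(-13) = -2925, f(39) = 61347, f(-39) = -61425; none is 0, so f has no rational root and is therefore irreducible over Q (a cubic with no linear factor over a field is irreducible). For an irreducible cubic, the Galois group is A_3 or S_3 according as the discriminant disc(f) = -4a^3 - 27b^2 = -4·(53)^3 - 27·(-39)^2 = -636575 is or is not a square in Q. Here disc(f) = -636575 is not a perfect square in Q, so the Galois group of f over Q is not contained in A_3 and must be all of S_3. The splitting field has degree |S_3| = 6 over Q, so [K : Q] = 6.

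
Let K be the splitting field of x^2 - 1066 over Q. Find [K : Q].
[K : Q] = 2

f(x) = x^2 - 1066 factors as (x - √1066)(x + √1066). The splitting field is K = Q(√1066). Since 1066 is squarefree and > 1, it is not a perfect square, so x^2 - 1066 is irreducible over Q and [Q(√1066) : Q] = 2. Hence [K : Q] = 2.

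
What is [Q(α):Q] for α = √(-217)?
[Q(α):Q] = 2

[Q(α):Q] equals the degree of the minimal polynomial of α. Here α^2 = -217 and x^2 + 217 is irreducible (d = -217 is squarefree, ≠ 1, hence not a square), so deg(m_α) = 2. Thus [Q(α):Q] = 2.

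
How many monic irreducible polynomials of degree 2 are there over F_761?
There are 289180 monic irreducible polynomials of degree 2 over F_761

Each element of F_{761^2} that lies in no proper subfield is a root of exactly one monic irreducible of degree 2 over F_761, and each such polynomial has 2 distinct roots in F_{761^2}. By Möbius inversion the count is N_761(2) = (1/2) Σ_{d|2} μ(2/d) · 761^d = (1/2)(μ(2)·761^1 + μ(1)·761^2) = 578360/2 = 289180.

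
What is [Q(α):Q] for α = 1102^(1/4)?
[Q(α):Q] = 4

α is a root of x^4 - 1102. By Eisenstein's criterion at the prime p = 2 (which divides the constant term 1102 but p^2 = 4 does not, since 1102 is squarefree), x^4 - 1102 is irreducible over Q. Hence [Q(α):Q] = 4.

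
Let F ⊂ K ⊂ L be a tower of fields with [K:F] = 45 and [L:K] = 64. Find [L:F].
[L:F] = 2880

The tower law says that for any tower of field extensions F ⊂ K ⊂ L with finite degrees, [L:F] = [L:K] · [K:F]. Here this gives [L:F] = 64 · 45 = 2880.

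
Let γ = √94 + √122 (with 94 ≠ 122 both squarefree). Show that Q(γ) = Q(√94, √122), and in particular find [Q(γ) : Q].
[Q(γ) : Q] = 4 (equivalently, Q(γ) = Q(√94, √122))

Obviously Q(γ) ⊆ Q(√94, √122), and [Q(√94, √122):Q] = 4 (since 94, 122 are distinct squarefree integers > 1 with 11468 not a perfect square). To show equality we compute the minimal polynomial of γ. From γ = √94 + √122: γ^2 = 94 + 2√(11468) + 122 = 216 + 2√(11468), so γ^2 - 216 = 2√(11468); squaring, (γ^2 - 216)^2 = 4·11468, i.e. γ^4 - 432γ^2 + 46656 - 45872 = 0, i.e. γ^4 - 432γ^2 + 784 = 0. So γ is a root of x^4 - 432x^2 + 784. This polynomial is irreducible over Q: it has no rational root (each ±√94 ± √122 is irrational), and any factorization into two quadratics over Q would force √(11468) ∈ Q (pairing opposite roots) or √94, √122 ∈ Q (other pairings), all impossible. Hence [Q(γ):Q] = 4 = [Q(√94, √122):Q], so Q(γ) = Q(√94, √122).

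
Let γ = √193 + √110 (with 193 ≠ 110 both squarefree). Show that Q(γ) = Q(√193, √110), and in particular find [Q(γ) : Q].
[Q(γ) : Q] = 4 (equivalently, Q(γ) = Q(√193, √110))

Obviously Q(γ) ⊆ Q(√193, √110), and [Q(√193, √110):Q] = 4 (since 193, 110 are distinct squarefree integers > 1 with 21230 not a perfect square). To show equality we compute the minimal polynomial of γ. From γ = √193 + √110: γ^2 = 193 + 2√(21230) + 110 = 303 + 2√(21230), so γ^2 - 303 = 2√(21230); squaring, (γ^2 - 303)^2 = 4·21230, i.e. γ^4 - 606γ^2 + 91809 - 84920 = 0, i.e. γ^4 - 606γ^2 + 6889 = 0. So γ is a root of x^4 - 606x^2 + 6889. This polynomial is irreducible over Q: it has no rational root (each ±√193 ± √110 is irrational), and any factorization into two quadratics over Q would force √(21230) ∈ Q (pairing opposite roots) or √193, √110 ∈ Q (other pairings), all impossible. Hence [Q(γ):Q] = 4 = [Q(√193, √110):Q], so Q(γ) = Q(√193, √110).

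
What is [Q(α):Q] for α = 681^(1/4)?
[Q(α):Q] = 4

α is a root of x^4 - 681. By Eisenstein's criterion at the prime p = 3 (which divides the constant term 681 but p^2 = 9 does not, since 681 is squarefree), x^4 - 681 is irreducible over Q. Hence [Q(α):Q] = 4.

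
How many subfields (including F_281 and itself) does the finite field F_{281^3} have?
F_{281^3} has 2 subfields

The subfields of F_{p^n} are exactly the fields F_{p^d} for d | n (each is the fixed field of the unique index-d subgroup of Gal(F_{p^n}/F_p) ≅ Z/nZ). The divisors of n = 3 are {1, 3}, giving 2 subfields: F_{281^1}, F_{281^3}.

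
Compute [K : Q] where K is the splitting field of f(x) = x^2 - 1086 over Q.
[K : Q] = 2

f(x) = x^2 - 1086 factors as (x - √1086)(x + √1086). The splitting field is K = Q(√1086). Since 1086 is squarefree and > 1, it is not a perfect square, so x^2 - 1086 is irreducible over Q and [Q(√1086) : Q] = 2. Hence [K : Q] = 2.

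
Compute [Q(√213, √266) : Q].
[Q(√213, √266) : Q] = 4

[Q(√213):Q] = 2 (min poly x^2 - 213, irreducible since 213 is squarefree > 1). For the top step, suppose √266 ∈ Q(√213), say √266 = c + d√213 with c, d ∈ Q. Squaring: 266 = c^2 + 213d^2 + 2cd√213. Since √213 ∉ Q this forces 2cd = 0. If d = 0 then √266 = c ∈ Q, contradicting 266 squarefree > 1. If c = 0 then 266 = 213d^2, so 213·266 = (213d)^2 is a perfect square in Q — but 213·266 = 56658 is not a perfect square (since 213 and 266 are distinct squarefree integers). Contradiction. Hence √266 ∉ Q(√213), so x^2 - 266 stays irreducible over Q(√213) and [Q(√213, √266) : Q(√213)] = 2. By the tower law, [Q(√213, √266) : Q] = 2 · 2 = 4.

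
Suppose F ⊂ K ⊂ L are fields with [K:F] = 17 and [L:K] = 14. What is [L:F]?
[L:F] = 238

The tower law says that for any tower of field extensions F ⊂ K ⊂ L with finite degrees, [L:F] = [L:K] · [K:F]. Here this gives [L:F] = 14 · 17 = 238.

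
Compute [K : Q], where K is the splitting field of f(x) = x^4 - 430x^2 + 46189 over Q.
[K : Q] = 4

Solving the quadratic in x^2: x^2 = (430 ± √(430^2 - 4·46189))/2 = (430 ± √144)/2 = (430 ± 12)/2, giving x^2 = 209 or x^2 = 221. So f(x) = (x^2 - 209)(x^2 - 221) and the roots of f are ±√209, ±√221. Hence the splitting field is K = Q(√209, √221). Since 209 and 221 are distinct squarefree integers > 1, their product 46189 is not a perfect square, so √221 ∉ Q(√209). By the tower law [K:Q] = [Q(√209,√221):Q(√209)] · [Q(√209):Q] = 2 · 2 = 4.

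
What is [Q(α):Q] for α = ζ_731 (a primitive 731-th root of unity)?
[Q(α):Q] = 672

The minimal polynomial of ζ_731 over Q is the 731-th cyclotomic polynomial Φ_731(x), which is irreducible over Q and has degree φ(731) = 672. Hence [Q(α):Q] = φ(731) = 672.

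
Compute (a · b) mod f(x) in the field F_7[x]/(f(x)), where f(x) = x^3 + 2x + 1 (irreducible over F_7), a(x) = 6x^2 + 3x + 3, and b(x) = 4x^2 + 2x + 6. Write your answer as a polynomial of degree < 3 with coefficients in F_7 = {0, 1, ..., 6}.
a · b ≡ 6x^2 + x + 1 (mod f(x))

Multiply in F_7[x]: a(x)·b(x) = (6x^2 + 3x + 3)·(4x^2 + 2x + 6) = 3x^4 + 3x^3 + 5x^2 + 3x + 4. This has degree ≥ 3, so divide by f(x) over F_7: 3x^4 + 3x^3 + 5x^2 + 3x + 4 = (3x + 3)·(x^3 + 2x + 1) + (6x^2 + x + 1). Hence a·b ≡ 6x^2 + x + 1 (mod f). (F_7[x]/(f) is a field with 7^3 = 343 elements since f is irreducible of degree 3.)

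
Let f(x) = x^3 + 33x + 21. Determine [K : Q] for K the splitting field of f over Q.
[K : Q] = 6

By the rational root test, any rational root of the monic integer polynomial f(x) = x^3 + 33x + 21 must be an integer dividing the constant term 21, i.e. one of ±{1, 3, 7, 21}. Evaluating: f(1) = 55, f(-1) = -13, f(3) = 147, f(-3) = -105, f(7) = 595, f(-7) = -553, f(21) = 9975, f(-21) = -9933; none is 0, so f has no rational root and is therefore irreducible over Q (a cubic with no linear factor over a field is irreducible). For an irreducible cubic, the Galois group is A_3 or S_3 according as the discriminant disc(f) = -4a^3 - 27b^2 = -4·(33)^3 - 27·(21)^2 = -155655 is or is not a square in Q. Here disc(f) = -155655 is not a perfect square in Q, so the Galois group of f over Q is not contained in A_3 and must be all of S_3. The splitting field has degree |S_3| = 6 over Q, so [K : Q] = 6.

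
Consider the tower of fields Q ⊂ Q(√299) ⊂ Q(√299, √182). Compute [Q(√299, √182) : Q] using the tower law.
[Q(√299, √182) : Q] = 4

[Q(√299):Q] = 2 (min poly x^2 - 299, irreducible since 299 is squarefree > 1). For the top step, suppose √182 ∈ Q(√299), say √182 = c + d√299 with c, d ∈ Q. Squaring: 182 = c^2 + 299d^2 + 2cd√299. Since √299 ∉ Q this forces 2cd = 0. If d = 0 then √182 = c ∈ Q, contradicting 182 squarefree > 1. If c = 0 then 182 = 299d^2, so 299·182 = (299d)^2 is a perfect square in Q — but 299·182 = 54418 is not a perfect square (since 299 and 182 are distinct squarefree integers). Contradiction. Hence √182 ∉ Q(√299), so x^2 - 182 stays irreducible over Q(√299) and [Q(√299, √182) : Q(√299)] = 2. By the tower law, [Q(√299, √182) : Q] = 2 · 2 = 4.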